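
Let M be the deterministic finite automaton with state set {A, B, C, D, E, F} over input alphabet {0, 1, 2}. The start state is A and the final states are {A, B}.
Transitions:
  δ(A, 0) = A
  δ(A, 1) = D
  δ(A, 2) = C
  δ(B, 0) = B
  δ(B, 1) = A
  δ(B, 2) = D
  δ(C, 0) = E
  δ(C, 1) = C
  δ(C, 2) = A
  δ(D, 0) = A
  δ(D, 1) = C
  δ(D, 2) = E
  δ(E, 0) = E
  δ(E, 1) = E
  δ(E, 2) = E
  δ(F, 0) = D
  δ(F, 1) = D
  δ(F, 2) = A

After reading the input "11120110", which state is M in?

E

A --1--> D
D --1--> C
C --1--> C
C --2--> A
A --0--> A
A --1--> D
D --1--> C
C --0--> E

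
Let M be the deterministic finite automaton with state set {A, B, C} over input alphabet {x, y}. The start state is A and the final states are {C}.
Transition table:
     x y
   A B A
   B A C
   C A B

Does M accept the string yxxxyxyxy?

A --y--> A
A --x--> B
B --x--> A
A --x--> B
B --y--> C
C --x--> A
A --y--> A
A --x--> B
B --y--> C
End in state C, which is an accepting state.

accepted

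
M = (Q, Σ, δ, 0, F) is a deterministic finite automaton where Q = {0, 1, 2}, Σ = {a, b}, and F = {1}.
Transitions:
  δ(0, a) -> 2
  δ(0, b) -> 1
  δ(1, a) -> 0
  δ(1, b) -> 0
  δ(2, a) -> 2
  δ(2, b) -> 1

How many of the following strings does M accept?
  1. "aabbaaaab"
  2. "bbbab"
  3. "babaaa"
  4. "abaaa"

2

"aabbaaaab": accepted
"bbbab": accepted
"babaaa": rejected
"abaaa": rejected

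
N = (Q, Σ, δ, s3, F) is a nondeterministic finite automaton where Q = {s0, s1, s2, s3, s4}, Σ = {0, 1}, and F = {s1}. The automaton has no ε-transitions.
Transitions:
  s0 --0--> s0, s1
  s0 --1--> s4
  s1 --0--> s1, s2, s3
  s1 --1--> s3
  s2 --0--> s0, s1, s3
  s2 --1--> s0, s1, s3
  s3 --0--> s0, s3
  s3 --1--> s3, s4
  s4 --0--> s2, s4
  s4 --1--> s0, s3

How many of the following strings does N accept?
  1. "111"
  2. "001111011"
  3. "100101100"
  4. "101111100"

"111": rejected
"001111011": rejected
"100101100": accepted
"101111100": accepted

2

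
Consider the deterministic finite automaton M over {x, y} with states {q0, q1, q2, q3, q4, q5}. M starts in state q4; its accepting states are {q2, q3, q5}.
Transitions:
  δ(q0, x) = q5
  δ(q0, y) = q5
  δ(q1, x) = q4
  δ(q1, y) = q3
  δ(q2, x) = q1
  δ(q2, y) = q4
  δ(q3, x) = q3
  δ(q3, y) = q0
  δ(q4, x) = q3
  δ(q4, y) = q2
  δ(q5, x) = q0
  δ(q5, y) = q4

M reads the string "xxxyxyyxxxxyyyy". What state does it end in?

q4 --x--> q3
q3 --x--> q3
q3 --x--> q3
q3 --y--> q0
q0 --x--> q5
q5 --y--> q4
q4 --y--> q2
q2 --x--> q1
q1 --x--> q4
q4 --x--> q3
q3 --x--> q3
q3 --y--> q0
q0 --y--> q5
q5 --y--> q4
q4 --y--> q2

q2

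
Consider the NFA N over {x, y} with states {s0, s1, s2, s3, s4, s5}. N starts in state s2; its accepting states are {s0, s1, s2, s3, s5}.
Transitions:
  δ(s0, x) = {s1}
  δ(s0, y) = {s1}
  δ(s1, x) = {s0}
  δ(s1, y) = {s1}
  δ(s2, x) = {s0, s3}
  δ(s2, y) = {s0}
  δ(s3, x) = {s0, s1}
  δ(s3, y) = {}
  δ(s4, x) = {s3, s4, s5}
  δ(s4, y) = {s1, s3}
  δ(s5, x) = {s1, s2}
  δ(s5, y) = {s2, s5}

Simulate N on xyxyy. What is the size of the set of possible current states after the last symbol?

Start: {s2}
read x: {s0, s3}
read y: {s1}
read x: {s0}
read y: {s1}
read y: {s1}
Final reachable set {s1} has 1 state.

1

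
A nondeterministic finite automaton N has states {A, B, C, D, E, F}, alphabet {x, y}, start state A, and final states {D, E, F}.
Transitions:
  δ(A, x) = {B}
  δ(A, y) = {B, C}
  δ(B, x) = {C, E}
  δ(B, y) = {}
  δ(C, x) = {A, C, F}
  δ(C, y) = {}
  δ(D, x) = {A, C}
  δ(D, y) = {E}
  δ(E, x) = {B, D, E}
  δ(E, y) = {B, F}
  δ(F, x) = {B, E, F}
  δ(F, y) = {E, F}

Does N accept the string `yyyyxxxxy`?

rejected

Start: {A}
read y: {B, C}
read y: {}
The reachable set is empty and stays empty for the remaining 7 symbols.
Reachable ∩ accepting = {} — empty.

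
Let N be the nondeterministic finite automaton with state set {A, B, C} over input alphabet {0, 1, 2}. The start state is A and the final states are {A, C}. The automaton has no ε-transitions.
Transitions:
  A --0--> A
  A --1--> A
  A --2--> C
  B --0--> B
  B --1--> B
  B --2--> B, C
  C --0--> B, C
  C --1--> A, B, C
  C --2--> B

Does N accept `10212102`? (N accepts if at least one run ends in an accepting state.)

accepted

Start: {A}
read 1: {A}
read 0: {A}
read 2: {C}
read 1: {A, B, C}
read 2: {B, C}
read 1: {A, B, C}
read 0: {A, B, C}
read 2: {B, C}
Reachable ∩ accepting = {C} — nonempty.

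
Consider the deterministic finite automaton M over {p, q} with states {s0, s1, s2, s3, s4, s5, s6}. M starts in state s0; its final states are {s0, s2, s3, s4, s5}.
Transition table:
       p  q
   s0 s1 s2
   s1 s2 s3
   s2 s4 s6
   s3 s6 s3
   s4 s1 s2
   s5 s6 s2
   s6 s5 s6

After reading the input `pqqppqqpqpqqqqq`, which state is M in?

s0 --p--> s1
s1 --q--> s3
s3 --q--> s3
s3 --p--> s6
s6 --p--> s5
s5 --q--> s2
s2 --q--> s6
s6 --p--> s5
s5 --q--> s2
s2 --p--> s4
s4 --q--> s2
s2 --q--> s6
s6 --q--> s6
s6 --q--> s6
s6 --q--> s6

s6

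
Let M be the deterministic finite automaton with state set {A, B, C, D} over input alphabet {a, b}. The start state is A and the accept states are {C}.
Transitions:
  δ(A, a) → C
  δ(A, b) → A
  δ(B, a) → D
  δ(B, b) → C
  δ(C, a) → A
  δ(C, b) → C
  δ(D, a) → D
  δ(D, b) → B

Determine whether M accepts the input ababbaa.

A --a--> C
C --b--> C
C --a--> A
A --b--> A
A --b--> A
A --a--> C
C --a--> A
End in state A, which is not an accepting state.

rejected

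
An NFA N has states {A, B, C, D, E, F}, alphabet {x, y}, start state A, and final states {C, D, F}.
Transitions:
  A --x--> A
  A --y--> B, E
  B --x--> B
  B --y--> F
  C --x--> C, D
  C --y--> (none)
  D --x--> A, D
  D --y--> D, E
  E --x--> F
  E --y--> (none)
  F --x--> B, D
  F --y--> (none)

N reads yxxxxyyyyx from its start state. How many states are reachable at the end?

Start: {A}
read y: {B, E}
read x: {B, F}
read x: {B, D}
read x: {A, B, D}
read x: {A, B, D}
read y: {B, D, E, F}
read y: {D, E, F}
read y: {D, E}
read y: {D, E}
read x: {A, D, F}
Final reachable set {A, D, F} has 3 states.

3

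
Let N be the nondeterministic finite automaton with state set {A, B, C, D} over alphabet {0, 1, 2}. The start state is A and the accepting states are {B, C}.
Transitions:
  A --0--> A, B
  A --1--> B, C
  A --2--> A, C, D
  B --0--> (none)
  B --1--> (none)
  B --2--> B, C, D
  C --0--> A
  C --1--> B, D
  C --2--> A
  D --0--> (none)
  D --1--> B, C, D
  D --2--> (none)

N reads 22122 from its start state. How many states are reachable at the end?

4

Start: {A}
read 2: {A, C, D}
read 2: {A, C, D}
read 1: {B, C, D}
read 2: {A, B, C, D}
read 2: {A, B, C, D}
Final reachable set {A, B, C, D} has 4 states.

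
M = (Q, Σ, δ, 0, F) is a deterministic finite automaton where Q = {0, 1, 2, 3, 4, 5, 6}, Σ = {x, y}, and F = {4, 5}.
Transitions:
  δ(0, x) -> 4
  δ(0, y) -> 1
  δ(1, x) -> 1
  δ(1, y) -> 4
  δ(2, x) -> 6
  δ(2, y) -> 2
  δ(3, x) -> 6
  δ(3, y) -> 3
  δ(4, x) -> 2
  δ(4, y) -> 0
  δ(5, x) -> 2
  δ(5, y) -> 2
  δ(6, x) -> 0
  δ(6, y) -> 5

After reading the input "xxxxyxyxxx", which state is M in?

0 --x--> 4
4 --x--> 2
2 --x--> 6
6 --x--> 0
0 --y--> 1
1 --x--> 1
1 --y--> 4
4 --x--> 2
2 --x--> 6
6 --x--> 0

0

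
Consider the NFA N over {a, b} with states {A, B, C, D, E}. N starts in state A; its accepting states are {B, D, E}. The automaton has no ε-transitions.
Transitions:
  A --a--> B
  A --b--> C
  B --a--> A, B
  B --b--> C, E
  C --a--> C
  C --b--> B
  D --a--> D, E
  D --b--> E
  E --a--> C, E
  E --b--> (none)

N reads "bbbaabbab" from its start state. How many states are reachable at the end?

Start: {A}
read b: {C}
read b: {B}
read b: {C, E}
read a: {C, E}
read a: {C, E}
read b: {B}
read b: {C, E}
read a: {C, E}
read b: {B}
Final reachable set {B} has 1 state.

1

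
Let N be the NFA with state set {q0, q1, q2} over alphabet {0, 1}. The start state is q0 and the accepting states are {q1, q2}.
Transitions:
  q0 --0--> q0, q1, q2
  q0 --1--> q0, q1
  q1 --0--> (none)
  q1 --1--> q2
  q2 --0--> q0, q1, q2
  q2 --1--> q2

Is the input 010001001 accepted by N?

Start: {q0}
read 0: {q0, q1, q2}
read 1: {q0, q1, q2}
read 0: {q0, q1, q2}
read 0: {q0, q1, q2}
read 0: {q0, q1, q2}
read 1: {q0, q1, q2}
read 0: {q0, q1, q2}
read 0: {q0, q1, q2}
read 1: {q0, q1, q2}
Reachable ∩ accepting = {q1, q2} — nonempty.

accepted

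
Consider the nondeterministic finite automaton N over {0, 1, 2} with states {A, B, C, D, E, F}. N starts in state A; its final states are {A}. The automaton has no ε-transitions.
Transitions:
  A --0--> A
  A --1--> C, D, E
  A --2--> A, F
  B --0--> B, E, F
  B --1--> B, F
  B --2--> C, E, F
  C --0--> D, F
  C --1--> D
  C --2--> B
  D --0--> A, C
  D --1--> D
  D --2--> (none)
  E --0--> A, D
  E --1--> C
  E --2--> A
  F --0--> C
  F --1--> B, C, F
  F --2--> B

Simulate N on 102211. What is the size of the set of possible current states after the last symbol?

4

Start: {A}
read 1: {C, D, E}
read 0: {A, C, D, F}
read 2: {A, B, F}
read 2: {A, B, C, E, F}
read 1: {B, C, D, E, F}
read 1: {B, C, D, F}
Final reachable set {B, C, D, F} has 4 states.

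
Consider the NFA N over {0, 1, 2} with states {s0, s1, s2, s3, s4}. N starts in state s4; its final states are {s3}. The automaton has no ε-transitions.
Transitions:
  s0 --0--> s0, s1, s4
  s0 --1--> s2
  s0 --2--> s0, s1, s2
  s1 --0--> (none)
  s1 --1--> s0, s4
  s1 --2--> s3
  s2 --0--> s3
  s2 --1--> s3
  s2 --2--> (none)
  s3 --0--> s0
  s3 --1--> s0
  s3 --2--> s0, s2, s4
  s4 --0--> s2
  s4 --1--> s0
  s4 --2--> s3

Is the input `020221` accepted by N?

rejected

Start: {s4}
read 0: {s2}
read 2: {}
The reachable set is empty and stays empty for the remaining 4 symbols.
Reachable ∩ accepting = {} — empty.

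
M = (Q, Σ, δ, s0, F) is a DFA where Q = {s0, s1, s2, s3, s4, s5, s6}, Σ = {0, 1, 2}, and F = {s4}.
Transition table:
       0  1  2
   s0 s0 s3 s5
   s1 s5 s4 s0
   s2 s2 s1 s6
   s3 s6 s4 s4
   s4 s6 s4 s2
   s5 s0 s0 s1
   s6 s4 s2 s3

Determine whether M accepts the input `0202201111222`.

rejected

s0 --0--> s0
s0 --2--> s5
s5 --0--> s0
s0 --2--> s5
s5 --2--> s1
s1 --0--> s5
s5 --1--> s0
s0 --1--> s3
s3 --1--> s4
s4 --1--> s4
s4 --2--> s2
s2 --2--> s6
s6 --2--> s3
End in state s3, which is not an accepting state.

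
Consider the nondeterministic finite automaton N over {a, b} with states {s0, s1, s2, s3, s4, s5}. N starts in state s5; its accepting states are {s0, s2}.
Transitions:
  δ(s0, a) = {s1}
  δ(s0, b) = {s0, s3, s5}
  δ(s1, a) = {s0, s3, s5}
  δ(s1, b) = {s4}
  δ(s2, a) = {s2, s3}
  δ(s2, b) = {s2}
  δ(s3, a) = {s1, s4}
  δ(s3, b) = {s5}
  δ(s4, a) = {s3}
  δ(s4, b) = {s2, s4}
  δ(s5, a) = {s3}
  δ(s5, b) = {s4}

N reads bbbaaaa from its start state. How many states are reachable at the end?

6

Start: {s5}
read b: {s4}
read b: {s2, s4}
read b: {s2, s4}
read a: {s2, s3}
read a: {s1, s2, s3, s4}
read a: {s0, s1, s2, s3, s4, s5}
read a: {s0, s1, s2, s3, s4, s5}
Final reachable set {s0, s1, s2, s3, s4, s5} has 6 states.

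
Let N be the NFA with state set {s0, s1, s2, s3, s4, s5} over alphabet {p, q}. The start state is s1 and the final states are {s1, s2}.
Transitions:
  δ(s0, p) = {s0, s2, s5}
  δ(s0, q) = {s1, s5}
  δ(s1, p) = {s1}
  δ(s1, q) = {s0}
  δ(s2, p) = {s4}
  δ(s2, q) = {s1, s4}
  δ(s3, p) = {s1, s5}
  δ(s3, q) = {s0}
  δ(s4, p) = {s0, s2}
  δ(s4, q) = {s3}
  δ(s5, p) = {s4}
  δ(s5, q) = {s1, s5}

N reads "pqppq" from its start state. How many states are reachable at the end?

Start: {s1}
read p: {s1}
read q: {s0}
read p: {s0, s2, s5}
read p: {s0, s2, s4, s5}
read q: {s1, s3, s4, s5}
Final reachable set {s1, s3, s4, s5} has 4 states.

4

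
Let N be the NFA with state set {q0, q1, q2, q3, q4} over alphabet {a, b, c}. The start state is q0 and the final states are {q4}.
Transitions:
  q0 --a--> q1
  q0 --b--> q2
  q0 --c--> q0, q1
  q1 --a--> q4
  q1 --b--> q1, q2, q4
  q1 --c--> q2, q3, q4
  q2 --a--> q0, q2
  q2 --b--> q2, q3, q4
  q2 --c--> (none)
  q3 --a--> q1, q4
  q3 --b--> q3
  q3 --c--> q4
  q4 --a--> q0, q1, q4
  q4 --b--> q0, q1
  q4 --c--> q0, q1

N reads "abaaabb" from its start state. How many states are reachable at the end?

Start: {q0}
read a: {q1}
read b: {q1, q2, q4}
read a: {q0, q1, q2, q4}
read a: {q0, q1, q2, q4}
read a: {q0, q1, q2, q4}
read b: {q0, q1, q2, q3, q4}
read b: {q0, q1, q2, q3, q4}
Final reachable set {q0, q1, q2, q3, q4} has 5 states.

5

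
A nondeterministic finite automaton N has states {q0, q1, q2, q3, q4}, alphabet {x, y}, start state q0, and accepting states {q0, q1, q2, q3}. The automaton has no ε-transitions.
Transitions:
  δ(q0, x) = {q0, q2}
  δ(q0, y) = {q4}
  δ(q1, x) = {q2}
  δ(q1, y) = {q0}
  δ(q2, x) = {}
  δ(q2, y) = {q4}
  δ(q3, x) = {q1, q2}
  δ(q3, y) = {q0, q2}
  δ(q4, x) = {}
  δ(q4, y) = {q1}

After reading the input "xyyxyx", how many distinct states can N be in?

Start: {q0}
read x: {q0, q2}
read y: {q4}
read y: {q1}
read x: {q2}
read y: {q4}
read x: {}
Final reachable set {} has 0 states.

0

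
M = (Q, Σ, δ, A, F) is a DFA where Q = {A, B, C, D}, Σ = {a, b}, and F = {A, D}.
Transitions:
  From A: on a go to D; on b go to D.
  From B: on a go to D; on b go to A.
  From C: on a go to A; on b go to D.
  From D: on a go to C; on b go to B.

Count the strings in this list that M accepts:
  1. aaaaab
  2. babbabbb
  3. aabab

3

aaaaab: accepted
babbabbb: accepted
aabab: accepted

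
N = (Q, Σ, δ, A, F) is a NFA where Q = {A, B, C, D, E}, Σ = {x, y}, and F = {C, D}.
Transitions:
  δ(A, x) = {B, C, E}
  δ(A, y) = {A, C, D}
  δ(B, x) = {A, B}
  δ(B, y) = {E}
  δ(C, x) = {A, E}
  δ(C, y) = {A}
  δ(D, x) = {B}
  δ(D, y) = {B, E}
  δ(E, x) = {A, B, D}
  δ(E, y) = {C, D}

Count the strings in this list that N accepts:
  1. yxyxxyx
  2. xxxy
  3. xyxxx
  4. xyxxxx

4

yxyxxyx: accepted
xxxy: accepted
xyxxx: accepted
xyxxxx: accepted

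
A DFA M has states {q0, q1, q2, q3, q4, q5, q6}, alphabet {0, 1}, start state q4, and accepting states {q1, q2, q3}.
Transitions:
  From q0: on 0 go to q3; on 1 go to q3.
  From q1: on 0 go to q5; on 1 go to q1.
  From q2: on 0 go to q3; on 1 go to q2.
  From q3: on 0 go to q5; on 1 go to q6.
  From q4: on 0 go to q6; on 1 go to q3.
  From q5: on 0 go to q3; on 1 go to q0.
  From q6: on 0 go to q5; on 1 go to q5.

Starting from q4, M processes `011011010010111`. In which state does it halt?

q4 --0--> q6
q6 --1--> q5
q5 --1--> q0
q0 --0--> q3
q3 --1--> q6
q6 --1--> q5
q5 --0--> q3
q3 --1--> q6
q6 --0--> q5
q5 --0--> q3
q3 --1--> q6
q6 --0--> q5
q5 --1--> q0
q0 --1--> q3
q3 --1--> q6

q6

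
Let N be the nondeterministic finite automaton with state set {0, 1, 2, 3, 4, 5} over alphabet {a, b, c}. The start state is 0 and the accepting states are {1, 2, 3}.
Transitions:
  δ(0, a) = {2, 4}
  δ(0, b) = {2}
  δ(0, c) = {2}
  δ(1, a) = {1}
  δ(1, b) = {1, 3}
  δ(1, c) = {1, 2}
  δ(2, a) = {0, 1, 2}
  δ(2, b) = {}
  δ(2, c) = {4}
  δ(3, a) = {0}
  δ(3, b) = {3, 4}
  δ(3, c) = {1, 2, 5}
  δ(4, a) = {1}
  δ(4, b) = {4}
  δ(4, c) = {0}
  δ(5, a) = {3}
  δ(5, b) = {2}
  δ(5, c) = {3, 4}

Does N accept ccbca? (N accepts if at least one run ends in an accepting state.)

Start: {0}
read c: {2}
read c: {4}
read b: {4}
read c: {0}
read a: {2, 4}
Reachable ∩ accepting = {2} — nonempty.

accepted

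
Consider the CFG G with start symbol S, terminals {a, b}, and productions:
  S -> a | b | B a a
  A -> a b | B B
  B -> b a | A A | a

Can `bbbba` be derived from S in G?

no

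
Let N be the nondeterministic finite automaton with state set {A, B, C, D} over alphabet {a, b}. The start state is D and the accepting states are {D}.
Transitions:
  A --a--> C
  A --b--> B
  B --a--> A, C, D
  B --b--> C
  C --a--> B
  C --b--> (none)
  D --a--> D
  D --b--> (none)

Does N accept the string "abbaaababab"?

Start: {D}
read a: {D}
read b: {}
The reachable set is empty and stays empty for the remaining 9 symbols.
Reachable ∩ accepting = {} — empty.

rejected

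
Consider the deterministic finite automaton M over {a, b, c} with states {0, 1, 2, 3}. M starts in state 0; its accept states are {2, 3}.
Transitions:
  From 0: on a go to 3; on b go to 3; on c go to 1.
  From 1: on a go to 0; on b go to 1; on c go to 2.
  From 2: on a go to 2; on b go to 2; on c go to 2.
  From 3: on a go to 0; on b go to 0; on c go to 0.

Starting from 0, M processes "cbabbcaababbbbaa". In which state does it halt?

0 --c--> 1
1 --b--> 1
1 --a--> 0
0 --b--> 3
3 --b--> 0
0 --c--> 1
1 --a--> 0
0 --a--> 3
3 --b--> 0
0 --a--> 3
3 --b--> 0
0 --b--> 3
3 --b--> 0
0 --b--> 3
3 --a--> 0
0 --a--> 3

3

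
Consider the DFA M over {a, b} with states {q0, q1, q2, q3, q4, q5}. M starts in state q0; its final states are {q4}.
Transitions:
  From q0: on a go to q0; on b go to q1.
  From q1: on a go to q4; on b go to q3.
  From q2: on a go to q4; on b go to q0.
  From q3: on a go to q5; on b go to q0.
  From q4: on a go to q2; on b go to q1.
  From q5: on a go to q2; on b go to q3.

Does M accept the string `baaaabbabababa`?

q0 --b--> q1
q1 --a--> q4
q4 --a--> q2
q2 --a--> q4
q4 --a--> q2
q2 --b--> q0
q0 --b--> q1
q1 --a--> q4
q4 --b--> q1
q1 --a--> q4
q4 --b--> q1
q1 --a--> q4
q4 --b--> q1
q1 --a--> q4
End in state q4, which is an accepting state.

accepted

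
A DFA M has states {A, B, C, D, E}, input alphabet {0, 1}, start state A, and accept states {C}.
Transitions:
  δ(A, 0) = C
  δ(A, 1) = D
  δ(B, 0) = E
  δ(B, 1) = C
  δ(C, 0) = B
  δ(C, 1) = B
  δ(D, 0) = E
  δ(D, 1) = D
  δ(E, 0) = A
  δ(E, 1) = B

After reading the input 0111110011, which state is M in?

A --0--> C
C --1--> B
B --1--> C
C --1--> B
B --1--> C
C --1--> B
B --0--> E
E --0--> A
A --1--> D
D --1--> D

D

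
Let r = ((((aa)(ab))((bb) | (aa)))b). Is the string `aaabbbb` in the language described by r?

Split as aaabbb·b: (((aa)(ab))((bb)|(aa))) matches aaabbb and b matches b.

yes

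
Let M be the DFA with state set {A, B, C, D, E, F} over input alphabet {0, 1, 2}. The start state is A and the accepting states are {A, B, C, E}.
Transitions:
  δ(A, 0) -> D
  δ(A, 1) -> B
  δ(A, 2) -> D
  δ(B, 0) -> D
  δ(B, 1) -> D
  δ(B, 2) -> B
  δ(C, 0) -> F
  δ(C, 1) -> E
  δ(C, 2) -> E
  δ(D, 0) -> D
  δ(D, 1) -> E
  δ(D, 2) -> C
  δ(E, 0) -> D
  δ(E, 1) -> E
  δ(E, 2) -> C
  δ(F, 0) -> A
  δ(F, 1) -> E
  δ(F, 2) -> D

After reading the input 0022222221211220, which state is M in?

A --0--> D
D --0--> D
D --2--> C
C --2--> E
E --2--> C
C --2--> E
E --2--> C
C --2--> E
E --2--> C
C --1--> E
E --2--> C
C --1--> E
E --1--> E
E --2--> C
C --2--> E
E --0--> D

D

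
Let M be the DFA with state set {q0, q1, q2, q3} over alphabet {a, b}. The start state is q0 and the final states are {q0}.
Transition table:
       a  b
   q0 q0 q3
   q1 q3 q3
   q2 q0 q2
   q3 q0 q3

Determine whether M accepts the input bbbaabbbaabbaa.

accepted

q0 --b--> q3
q3 --b--> q3
q3 --b--> q3
q3 --a--> q0
q0 --a--> q0
q0 --b--> q3
q3 --b--> q3
q3 --b--> q3
q3 --a--> q0
q0 --a--> q0
q0 --b--> q3
q3 --b--> q3
q3 --a--> q0
q0 --a--> q0
End in state q0, which is an accepting state.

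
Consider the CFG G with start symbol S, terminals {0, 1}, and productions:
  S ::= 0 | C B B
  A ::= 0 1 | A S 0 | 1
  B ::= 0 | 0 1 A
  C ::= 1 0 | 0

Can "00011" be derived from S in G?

S ⇒ CBB ⇒ 0BB ⇒ 00B ⇒ 0001A ⇒ 00011

yes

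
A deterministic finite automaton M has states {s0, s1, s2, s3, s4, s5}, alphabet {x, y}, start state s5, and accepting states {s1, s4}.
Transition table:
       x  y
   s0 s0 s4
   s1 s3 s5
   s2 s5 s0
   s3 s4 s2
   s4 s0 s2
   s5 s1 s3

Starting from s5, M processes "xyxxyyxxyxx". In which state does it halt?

s5 --x--> s1
s1 --y--> s5
s5 --x--> s1
s1 --x--> s3
s3 --y--> s2
s2 --y--> s0
s0 --x--> s0
s0 --x--> s0
s0 --y--> s4
s4 --x--> s0
s0 --x--> s0

s0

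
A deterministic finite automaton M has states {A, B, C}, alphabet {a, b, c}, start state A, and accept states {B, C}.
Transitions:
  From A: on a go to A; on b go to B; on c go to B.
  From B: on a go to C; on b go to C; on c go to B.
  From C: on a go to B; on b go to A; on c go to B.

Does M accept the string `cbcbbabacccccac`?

A --c--> B
B --b--> C
C --c--> B
B --b--> C
C --b--> A
A --a--> A
A --b--> B
B --a--> C
C --c--> B
B --c--> B
B --c--> B
B --c--> B
B --c--> B
B --a--> C
C --c--> B
End in state B, which is an accepting state.

accepted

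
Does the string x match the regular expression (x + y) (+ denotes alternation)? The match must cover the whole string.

yes

The left alternative x matches x.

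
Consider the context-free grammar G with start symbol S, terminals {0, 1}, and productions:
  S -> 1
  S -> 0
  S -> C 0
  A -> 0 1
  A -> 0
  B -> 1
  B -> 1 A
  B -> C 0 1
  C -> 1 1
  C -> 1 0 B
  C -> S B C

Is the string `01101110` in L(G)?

S ⇒ C0 ⇒ SBC0 ⇒ 0BC0 ⇒ 0C01C0 ⇒ 01101C0 ⇒ 01101110

yes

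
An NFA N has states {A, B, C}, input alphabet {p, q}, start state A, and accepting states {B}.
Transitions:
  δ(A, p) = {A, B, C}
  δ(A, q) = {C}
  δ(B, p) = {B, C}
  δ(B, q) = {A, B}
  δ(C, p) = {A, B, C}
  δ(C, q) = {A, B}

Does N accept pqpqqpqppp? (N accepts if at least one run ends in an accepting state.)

accepted

Start: {A}
read p: {A, B, C}
read q: {A, B, C}
read p: {A, B, C}
read q: {A, B, C}
read q: {A, B, C}
read p: {A, B, C}
read q: {A, B, C}
read p: {A, B, C}
read p: {A, B, C}
read p: {A, B, C}
Reachable ∩ accepting = {B} — nonempty.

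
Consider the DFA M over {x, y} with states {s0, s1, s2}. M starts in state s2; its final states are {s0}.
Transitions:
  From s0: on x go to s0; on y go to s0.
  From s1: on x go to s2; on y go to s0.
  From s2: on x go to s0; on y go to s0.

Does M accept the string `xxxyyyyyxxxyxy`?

accepted

s2 --x--> s0
s0 --x--> s0
s0 --x--> s0
s0 --y--> s0
s0 --y--> s0
s0 --y--> s0
s0 --y--> s0
s0 --y--> s0
s0 --x--> s0
s0 --x--> s0
s0 --x--> s0
s0 --y--> s0
s0 --x--> s0
s0 --y--> s0
End in state s0, which is an accepting state.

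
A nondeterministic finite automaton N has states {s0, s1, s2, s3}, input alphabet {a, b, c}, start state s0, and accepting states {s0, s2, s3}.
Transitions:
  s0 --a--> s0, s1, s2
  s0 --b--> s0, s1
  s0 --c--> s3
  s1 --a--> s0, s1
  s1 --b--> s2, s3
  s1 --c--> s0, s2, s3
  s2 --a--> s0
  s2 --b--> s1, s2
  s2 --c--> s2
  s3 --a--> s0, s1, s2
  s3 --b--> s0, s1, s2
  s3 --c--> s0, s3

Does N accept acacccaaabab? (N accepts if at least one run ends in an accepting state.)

accepted

Start: {s0}
read a: {s0, s1, s2}
read c: {s0, s2, s3}
read a: {s0, s1, s2}
read c: {s0, s2, s3}
read c: {s0, s2, s3}
read c: {s0, s2, s3}
read a: {s0, s1, s2}
read a: {s0, s1, s2}
read a: {s0, s1, s2}
read b: {s0, s1, s2, s3}
read a: {s0, s1, s2}
read b: {s0, s1, s2, s3}
Reachable ∩ accepting = {s0, s2, s3} — nonempty.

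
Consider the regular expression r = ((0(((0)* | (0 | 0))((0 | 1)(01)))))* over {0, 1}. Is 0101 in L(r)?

Split into 1 piece 0101; each matches (0(((0)*|(0|0))((0|1)(01)))).

yes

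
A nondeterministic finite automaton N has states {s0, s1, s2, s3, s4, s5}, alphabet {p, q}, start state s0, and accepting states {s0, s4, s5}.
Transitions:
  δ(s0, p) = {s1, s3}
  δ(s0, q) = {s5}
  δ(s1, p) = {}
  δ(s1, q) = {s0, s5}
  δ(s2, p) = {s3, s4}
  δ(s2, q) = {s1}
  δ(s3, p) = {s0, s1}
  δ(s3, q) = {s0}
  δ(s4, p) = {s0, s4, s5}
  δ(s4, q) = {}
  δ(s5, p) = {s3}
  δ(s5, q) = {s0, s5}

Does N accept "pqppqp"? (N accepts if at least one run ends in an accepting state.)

rejected

Start: {s0}
read p: {s1, s3}
read q: {s0, s5}
read p: {s1, s3}
read p: {s0, s1}
read q: {s0, s5}
read p: {s1, s3}
Reachable ∩ accepting = {} — empty.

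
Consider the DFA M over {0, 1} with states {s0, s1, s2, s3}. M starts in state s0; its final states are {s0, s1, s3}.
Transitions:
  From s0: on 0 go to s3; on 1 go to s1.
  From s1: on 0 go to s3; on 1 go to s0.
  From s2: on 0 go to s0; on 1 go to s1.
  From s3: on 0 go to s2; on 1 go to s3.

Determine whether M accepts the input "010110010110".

rejected

s0 --0--> s3
s3 --1--> s3
s3 --0--> s2
s2 --1--> s1
s1 --1--> s0
s0 --0--> s3
s3 --0--> s2
s2 --1--> s1
s1 --0--> s3
s3 --1--> s3
s3 --1--> s3
s3 --0--> s2
End in state s2, which is not an accepting state.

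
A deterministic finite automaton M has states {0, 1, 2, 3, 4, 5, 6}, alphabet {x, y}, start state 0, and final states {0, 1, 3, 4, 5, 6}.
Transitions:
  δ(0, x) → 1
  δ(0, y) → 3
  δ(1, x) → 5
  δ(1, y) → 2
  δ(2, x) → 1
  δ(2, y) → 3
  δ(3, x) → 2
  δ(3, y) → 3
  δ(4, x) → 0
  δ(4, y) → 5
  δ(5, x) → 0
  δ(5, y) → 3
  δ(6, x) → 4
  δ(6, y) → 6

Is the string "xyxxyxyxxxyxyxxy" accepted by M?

rejected

0 --x--> 1
1 --y--> 2
2 --x--> 1
1 --x--> 5
5 --y--> 3
3 --x--> 2
2 --y--> 3
3 --x--> 2
2 --x--> 1
1 --x--> 5
5 --y--> 3
3 --x--> 2
2 --y--> 3
3 --x--> 2
2 --x--> 1
1 --y--> 2
End in state 2, which is not an accepting state.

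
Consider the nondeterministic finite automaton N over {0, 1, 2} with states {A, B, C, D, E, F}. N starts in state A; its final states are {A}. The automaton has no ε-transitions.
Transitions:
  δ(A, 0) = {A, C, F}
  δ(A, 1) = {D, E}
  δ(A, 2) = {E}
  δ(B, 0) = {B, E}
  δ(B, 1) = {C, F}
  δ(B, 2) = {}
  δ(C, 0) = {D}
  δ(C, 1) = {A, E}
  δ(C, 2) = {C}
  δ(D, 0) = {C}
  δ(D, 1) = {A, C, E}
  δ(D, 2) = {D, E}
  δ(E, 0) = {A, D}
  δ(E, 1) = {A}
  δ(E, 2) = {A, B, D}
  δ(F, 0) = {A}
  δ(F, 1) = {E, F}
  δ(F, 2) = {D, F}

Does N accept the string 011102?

rejected

Start: {A}
read 0: {A, C, F}
read 1: {A, D, E, F}
read 1: {A, C, D, E, F}
read 1: {A, C, D, E, F}
read 0: {A, C, D, F}
read 2: {C, D, E, F}
Reachable ∩ accepting = {} — empty.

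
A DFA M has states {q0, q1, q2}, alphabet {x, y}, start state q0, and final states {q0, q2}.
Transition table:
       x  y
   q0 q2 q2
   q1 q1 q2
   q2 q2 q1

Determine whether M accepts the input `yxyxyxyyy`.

q0 --y--> q2
q2 --x--> q2
q2 --y--> q1
q1 --x--> q1
q1 --y--> q2
q2 --x--> q2
q2 --y--> q1
q1 --y--> q2
q2 --y--> q1
End in state q1, which is not an accepting state.

rejected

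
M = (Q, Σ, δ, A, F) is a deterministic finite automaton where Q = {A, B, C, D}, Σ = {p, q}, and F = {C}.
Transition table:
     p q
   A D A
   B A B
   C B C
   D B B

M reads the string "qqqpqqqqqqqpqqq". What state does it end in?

A

A --q--> A
A --q--> A
A --q--> A
A --p--> D
D --q--> B
B --q--> B
B --q--> B
B --q--> B
B --q--> B
B --q--> B
B --q--> B
B --p--> A
A --q--> A
A --q--> A
A --q--> A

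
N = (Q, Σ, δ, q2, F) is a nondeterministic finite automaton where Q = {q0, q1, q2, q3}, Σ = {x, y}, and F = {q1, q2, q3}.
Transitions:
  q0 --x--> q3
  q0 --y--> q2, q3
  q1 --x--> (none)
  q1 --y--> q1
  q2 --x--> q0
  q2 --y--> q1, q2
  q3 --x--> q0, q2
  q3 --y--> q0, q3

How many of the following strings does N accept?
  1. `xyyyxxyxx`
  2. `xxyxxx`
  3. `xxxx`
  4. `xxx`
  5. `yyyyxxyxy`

`xyyyxxyxx`: accepted
`xxyxxx`: accepted
`xxxx`: accepted
`xxx`: accepted
`yyyyxxyxy`: accepted

5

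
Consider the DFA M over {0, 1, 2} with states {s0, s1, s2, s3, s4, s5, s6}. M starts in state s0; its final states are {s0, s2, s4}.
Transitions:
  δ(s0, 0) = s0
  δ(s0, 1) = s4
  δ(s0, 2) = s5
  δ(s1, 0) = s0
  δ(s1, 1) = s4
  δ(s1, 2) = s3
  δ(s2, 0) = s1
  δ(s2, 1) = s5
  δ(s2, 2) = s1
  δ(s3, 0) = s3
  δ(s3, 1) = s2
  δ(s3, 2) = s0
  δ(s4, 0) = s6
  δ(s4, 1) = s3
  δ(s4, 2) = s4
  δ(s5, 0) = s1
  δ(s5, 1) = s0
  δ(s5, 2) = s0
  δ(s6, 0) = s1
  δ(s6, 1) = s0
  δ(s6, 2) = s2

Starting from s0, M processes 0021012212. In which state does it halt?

s0 --0--> s0
s0 --0--> s0
s0 --2--> s5
s5 --1--> s0
s0 --0--> s0
s0 --1--> s4
s4 --2--> s4
s4 --2--> s4
s4 --1--> s3
s3 --2--> s0

s0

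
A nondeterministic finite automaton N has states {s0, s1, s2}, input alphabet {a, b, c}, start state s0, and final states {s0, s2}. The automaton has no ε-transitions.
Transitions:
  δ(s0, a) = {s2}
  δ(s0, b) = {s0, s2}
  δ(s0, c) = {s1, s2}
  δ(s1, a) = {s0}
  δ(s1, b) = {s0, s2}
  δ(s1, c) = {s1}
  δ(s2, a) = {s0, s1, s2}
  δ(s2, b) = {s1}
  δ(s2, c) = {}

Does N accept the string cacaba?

accepted

Start: {s0}
read c: {s1, s2}
read a: {s0, s1, s2}
read c: {s1, s2}
read a: {s0, s1, s2}
read b: {s0, s1, s2}
read a: {s0, s1, s2}
Reachable ∩ accepting = {s0, s2} — nonempty.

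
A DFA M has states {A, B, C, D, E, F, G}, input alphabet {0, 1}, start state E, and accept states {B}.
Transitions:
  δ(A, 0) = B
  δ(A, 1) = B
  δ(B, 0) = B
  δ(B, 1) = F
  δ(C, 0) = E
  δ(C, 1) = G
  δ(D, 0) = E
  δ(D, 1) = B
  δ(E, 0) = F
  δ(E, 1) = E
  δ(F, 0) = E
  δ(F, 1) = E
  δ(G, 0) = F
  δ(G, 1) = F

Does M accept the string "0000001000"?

rejected

E --0--> F
F --0--> E
E --0--> F
F --0--> E
E --0--> F
F --0--> E
E --1--> E
E --0--> F
F --0--> E
E --0--> F
End in state F, which is not an accepting state.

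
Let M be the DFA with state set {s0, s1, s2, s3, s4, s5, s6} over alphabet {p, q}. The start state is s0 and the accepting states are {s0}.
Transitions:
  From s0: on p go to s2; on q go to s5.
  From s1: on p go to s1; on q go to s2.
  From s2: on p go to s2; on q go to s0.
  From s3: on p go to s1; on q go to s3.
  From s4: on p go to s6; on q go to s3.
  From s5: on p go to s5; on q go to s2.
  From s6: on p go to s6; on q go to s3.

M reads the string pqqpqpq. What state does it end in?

s0

s0 --p--> s2
s2 --q--> s0
s0 --q--> s5
s5 --p--> s5
s5 --q--> s2
s2 --p--> s2
s2 --q--> s0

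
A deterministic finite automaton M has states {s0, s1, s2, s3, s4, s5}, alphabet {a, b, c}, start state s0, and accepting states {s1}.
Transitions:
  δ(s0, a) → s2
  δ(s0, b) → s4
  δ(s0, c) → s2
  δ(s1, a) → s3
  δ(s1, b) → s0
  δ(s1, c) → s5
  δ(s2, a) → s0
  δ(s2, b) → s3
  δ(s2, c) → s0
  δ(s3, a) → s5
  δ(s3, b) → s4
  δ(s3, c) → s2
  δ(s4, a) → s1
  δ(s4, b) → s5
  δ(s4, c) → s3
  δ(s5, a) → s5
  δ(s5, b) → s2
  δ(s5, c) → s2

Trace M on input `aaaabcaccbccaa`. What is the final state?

s0 --a--> s2
s2 --a--> s0
s0 --a--> s2
s2 --a--> s0
s0 --b--> s4
s4 --c--> s3
s3 --a--> s5
s5 --c--> s2
s2 --c--> s0
s0 --b--> s4
s4 --c--> s3
s3 --c--> s2
s2 --a--> s0
s0 --a--> s2

s2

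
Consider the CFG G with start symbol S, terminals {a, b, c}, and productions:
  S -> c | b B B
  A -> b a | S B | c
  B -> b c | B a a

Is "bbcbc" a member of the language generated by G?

S ⇒ bBB ⇒ bbcB ⇒ bbcbc

yes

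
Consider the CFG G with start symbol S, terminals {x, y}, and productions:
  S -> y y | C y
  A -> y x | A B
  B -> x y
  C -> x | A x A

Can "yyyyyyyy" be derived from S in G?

no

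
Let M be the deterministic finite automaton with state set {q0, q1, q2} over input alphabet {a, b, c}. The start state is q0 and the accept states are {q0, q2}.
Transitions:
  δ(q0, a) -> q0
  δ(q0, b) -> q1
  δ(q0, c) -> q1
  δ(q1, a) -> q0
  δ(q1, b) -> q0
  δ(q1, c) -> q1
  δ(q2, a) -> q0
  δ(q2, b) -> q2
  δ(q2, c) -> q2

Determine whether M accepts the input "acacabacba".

accepted

q0 --a--> q0
q0 --c--> q1
q1 --a--> q0
q0 --c--> q1
q1 --a--> q0
q0 --b--> q1
q1 --a--> q0
q0 --c--> q1
q1 --b--> q0
q0 --a--> q0
End in state q0, which is an accepting state.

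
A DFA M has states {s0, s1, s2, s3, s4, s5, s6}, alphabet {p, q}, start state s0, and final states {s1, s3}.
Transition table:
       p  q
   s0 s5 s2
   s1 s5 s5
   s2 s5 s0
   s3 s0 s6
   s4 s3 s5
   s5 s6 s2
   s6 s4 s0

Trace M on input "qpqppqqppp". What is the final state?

s0 --q--> s2
s2 --p--> s5
s5 --q--> s2
s2 --p--> s5
s5 --p--> s6
s6 --q--> s0
s0 --q--> s2
s2 --p--> s5
s5 --p--> s6
s6 --p--> s4

s4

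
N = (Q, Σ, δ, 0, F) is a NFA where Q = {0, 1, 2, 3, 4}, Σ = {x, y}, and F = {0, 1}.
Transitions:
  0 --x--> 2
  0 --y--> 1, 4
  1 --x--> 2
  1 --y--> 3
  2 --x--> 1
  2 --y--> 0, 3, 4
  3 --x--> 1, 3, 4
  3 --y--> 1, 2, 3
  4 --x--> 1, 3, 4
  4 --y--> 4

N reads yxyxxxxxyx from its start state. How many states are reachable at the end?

4

Start: {0}
read y: {1, 4}
read x: {1, 2, 3, 4}
read y: {0, 1, 2, 3, 4}
read x: {1, 2, 3, 4}
read x: {1, 2, 3, 4}
read x: {1, 2, 3, 4}
read x: {1, 2, 3, 4}
read x: {1, 2, 3, 4}
read y: {0, 1, 2, 3, 4}
read x: {1, 2, 3, 4}
Final reachable set {1, 2, 3, 4} has 4 states.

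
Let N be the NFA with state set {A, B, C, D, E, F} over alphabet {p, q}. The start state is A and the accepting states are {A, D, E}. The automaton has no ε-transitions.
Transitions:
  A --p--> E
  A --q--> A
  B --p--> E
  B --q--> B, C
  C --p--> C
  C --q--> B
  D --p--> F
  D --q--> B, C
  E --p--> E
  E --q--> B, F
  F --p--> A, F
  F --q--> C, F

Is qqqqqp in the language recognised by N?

accepted

Start: {A}
read q: {A}
read q: {A}
read q: {A}
read q: {A}
read q: {A}
read p: {E}
Reachable ∩ accepting = {E} — nonempty.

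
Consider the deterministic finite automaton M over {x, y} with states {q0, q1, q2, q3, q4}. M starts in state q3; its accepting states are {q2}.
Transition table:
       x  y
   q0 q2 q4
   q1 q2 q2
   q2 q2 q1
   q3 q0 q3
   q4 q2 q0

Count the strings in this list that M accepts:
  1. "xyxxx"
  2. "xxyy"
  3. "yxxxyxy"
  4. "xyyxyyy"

"xyxxx": accepted
"xxyy": accepted
"yxxxyxy": rejected
"xyyxyyy": rejected

2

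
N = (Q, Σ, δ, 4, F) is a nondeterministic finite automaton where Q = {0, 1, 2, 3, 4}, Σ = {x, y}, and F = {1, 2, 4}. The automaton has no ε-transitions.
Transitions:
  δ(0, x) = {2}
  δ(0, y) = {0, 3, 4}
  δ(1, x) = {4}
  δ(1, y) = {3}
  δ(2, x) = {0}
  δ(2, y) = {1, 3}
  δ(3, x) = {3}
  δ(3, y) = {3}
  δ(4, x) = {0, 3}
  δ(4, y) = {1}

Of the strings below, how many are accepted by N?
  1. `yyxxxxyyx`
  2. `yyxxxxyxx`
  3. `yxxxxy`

`yyxxxxyyx`: rejected
`yyxxxxyxx`: rejected
`yxxxxy`: accepted

1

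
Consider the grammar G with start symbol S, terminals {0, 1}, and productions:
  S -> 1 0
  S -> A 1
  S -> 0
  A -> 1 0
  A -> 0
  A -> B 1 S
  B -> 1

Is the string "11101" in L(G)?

S ⇒ A1 ⇒ B1S1 ⇒ 11S1 ⇒ 11101

yes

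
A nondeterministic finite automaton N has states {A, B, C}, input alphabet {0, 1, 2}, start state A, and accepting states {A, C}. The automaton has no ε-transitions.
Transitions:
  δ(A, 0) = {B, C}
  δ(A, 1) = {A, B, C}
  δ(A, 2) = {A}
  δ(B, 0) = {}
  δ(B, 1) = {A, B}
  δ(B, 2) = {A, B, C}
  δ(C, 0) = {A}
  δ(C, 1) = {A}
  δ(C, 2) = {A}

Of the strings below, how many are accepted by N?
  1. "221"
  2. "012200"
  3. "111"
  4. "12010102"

4

"221": accepted
"012200": accepted
"111": accepted
"12010102": accepted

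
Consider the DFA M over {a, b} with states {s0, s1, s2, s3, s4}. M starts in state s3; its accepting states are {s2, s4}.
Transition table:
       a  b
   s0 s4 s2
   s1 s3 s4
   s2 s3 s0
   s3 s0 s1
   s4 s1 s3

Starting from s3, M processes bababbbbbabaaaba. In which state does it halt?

s3

s3 --b--> s1
s1 --a--> s3
s3 --b--> s1
s1 --a--> s3
s3 --b--> s1
s1 --b--> s4
s4 --b--> s3
s3 --b--> s1
s1 --b--> s4
s4 --a--> s1
s1 --b--> s4
s4 --a--> s1
s1 --a--> s3
s3 --a--> s0
s0 --b--> s2
s2 --a--> s3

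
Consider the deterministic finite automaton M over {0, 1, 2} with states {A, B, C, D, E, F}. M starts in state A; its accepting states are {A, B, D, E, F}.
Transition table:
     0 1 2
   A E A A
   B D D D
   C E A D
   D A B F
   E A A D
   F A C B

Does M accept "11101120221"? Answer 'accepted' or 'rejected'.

A --1--> A
A --1--> A
A --1--> A
A --0--> E
E --1--> A
A --1--> A
A --2--> A
A --0--> E
E --2--> D
D --2--> F
F --1--> C
End in state C, which is not an accepting state.

rejected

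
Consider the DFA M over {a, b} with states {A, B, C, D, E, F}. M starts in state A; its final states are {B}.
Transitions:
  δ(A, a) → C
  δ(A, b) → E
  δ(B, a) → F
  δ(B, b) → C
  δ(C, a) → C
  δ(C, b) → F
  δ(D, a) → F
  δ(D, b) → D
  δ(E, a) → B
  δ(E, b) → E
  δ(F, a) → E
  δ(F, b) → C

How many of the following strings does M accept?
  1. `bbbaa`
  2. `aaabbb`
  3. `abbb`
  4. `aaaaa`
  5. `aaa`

0

`bbbaa`: rejected
`aaabbb`: rejected
`abbb`: rejected
`aaaaa`: rejected
`aaa`: rejected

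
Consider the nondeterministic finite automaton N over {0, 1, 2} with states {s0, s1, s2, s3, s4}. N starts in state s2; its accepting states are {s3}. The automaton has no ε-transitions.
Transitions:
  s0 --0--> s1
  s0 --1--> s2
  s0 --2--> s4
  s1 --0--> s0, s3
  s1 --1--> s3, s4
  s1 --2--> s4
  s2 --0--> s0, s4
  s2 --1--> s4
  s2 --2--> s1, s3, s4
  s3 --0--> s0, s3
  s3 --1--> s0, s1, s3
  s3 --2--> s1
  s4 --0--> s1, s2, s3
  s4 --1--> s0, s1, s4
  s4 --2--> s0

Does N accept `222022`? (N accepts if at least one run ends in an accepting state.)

Start: {s2}
read 2: {s1, s3, s4}
read 2: {s0, s1, s4}
read 2: {s0, s4}
read 0: {s1, s2, s3}
read 2: {s1, s3, s4}
read 2: {s0, s1, s4}
Reachable ∩ accepting = {} — empty.

rejected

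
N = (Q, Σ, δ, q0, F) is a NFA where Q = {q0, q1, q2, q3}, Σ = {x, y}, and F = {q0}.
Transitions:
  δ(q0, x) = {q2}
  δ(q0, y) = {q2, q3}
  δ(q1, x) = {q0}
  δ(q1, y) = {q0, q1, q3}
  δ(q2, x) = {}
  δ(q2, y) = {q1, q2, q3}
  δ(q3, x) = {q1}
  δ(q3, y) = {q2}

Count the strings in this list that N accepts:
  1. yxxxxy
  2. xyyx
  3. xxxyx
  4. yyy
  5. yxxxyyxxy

yxxxxy: rejected
xyyx: accepted
xxxyx: rejected
yyy: accepted
yxxxyyxxy: rejected

2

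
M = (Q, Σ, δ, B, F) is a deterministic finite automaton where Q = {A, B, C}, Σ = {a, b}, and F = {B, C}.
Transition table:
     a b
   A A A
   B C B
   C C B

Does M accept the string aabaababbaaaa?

B --a--> C
C --a--> C
C --b--> B
B --a--> C
C --a--> C
C --b--> B
B --a--> C
C --b--> B
B --b--> B
B --a--> C
C --a--> C
C --a--> C
C --a--> C
End in state C, which is an accepting state.

accepted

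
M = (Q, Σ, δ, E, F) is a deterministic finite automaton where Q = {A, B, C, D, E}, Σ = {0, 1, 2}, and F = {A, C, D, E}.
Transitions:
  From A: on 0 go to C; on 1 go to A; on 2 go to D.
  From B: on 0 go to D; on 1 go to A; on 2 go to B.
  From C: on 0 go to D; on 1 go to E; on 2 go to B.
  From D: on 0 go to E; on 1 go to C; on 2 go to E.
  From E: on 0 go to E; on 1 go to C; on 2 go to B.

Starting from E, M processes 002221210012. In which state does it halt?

B

E --0--> E
E --0--> E
E --2--> B
B --2--> B
B --2--> B
B --1--> A
A --2--> D
D --1--> C
C --0--> D
D --0--> E
E --1--> C
C --2--> B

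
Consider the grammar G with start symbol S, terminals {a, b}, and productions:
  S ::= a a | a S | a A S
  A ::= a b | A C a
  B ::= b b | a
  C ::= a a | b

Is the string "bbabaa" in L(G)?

no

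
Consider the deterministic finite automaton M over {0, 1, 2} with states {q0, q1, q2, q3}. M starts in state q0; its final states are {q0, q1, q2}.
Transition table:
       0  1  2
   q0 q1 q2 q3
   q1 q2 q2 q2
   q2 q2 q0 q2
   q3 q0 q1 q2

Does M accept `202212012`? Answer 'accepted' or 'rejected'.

accepted

q0 --2--> q3
q3 --0--> q0
q0 --2--> q3
q3 --2--> q2
q2 --1--> q0
q0 --2--> q3
q3 --0--> q0
q0 --1--> q2
q2 --2--> q2
End in state q2, which is an accepting state.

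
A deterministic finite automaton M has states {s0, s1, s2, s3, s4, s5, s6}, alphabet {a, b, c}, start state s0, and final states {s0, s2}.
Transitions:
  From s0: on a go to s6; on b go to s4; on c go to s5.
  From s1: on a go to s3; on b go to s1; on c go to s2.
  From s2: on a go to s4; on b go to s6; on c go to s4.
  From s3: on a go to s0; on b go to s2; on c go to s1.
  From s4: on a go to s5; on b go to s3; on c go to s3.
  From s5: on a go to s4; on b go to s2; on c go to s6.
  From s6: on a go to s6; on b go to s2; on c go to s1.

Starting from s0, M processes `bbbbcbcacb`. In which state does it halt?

s0 --b--> s4
s4 --b--> s3
s3 --b--> s2
s2 --b--> s6
s6 --c--> s1
s1 --b--> s1
s1 --c--> s2
s2 --a--> s4
s4 --c--> s3
s3 --b--> s2

s2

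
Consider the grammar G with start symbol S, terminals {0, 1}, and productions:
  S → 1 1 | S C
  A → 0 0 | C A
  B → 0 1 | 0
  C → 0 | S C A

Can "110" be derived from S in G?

yes

S ⇒ SC ⇒ 11C ⇒ 110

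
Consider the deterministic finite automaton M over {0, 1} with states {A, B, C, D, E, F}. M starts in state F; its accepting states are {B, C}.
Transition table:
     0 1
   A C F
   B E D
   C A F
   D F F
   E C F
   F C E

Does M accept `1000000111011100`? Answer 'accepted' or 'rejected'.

F --1--> E
E --0--> C
C --0--> A
A --0--> C
C --0--> A
A --0--> C
C --0--> A
A --1--> F
F --1--> E
E --1--> F
F --0--> C
C --1--> F
F --1--> E
E --1--> F
F --0--> C
C --0--> A
End in state A, which is not an accepting state.

rejected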